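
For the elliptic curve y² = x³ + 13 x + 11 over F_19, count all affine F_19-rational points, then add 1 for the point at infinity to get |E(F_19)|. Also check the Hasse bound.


Affine points = {(0, 7), (0, 12), (1, 5), (1, 14), (2, 8), (2, 11), (3, 1), (3, 18), (5, 7), (5, 12), (6, 1), (6, 18), (8, 0), (10, 1), (10, 18), (14, 7), (14, 12), (15, 3), (15, 16), (18, 4), (18, 15)}; affine count = 21; |E(F_19)| = 22.

Discriminant check: Δ ∝ 4a³ + 27b² = 4·13³ + 27·11² = 4·2197 + 27·121 ≡ 9 (mod 19). Nonzero ⇒ E is nonsingular.
For each x ∈ F_19, compute rhs = x³ + 13·x + 11 mod 19, then count y ∈ F_19 with y² ≡ rhs.
  x = 0: rhs = 11, matching y values: 7, 12 (2 points).
  x = 1: rhs = 6, matching y values: 5, 14 (2 points).
  x = 2: rhs = 7, matching y values: 8, 11 (2 points).
  x = 3: rhs = 1, matching y values: 1, 18 (2 points).
  x = 4: rhs = 13, matching y values: none (0 points).
  x = 5: rhs = 11, matching y values: 7, 12 (2 points).
  x = 6: rhs = 1, matching y values: 1, 18 (2 points).
  x = 7: rhs = 8, matching y values: none (0 points).
  x = 8: rhs = 0, matching y values: 0 (1 points).
  x = 9: rhs = 2, matching y values: none (0 points).
  x = 10: rhs = 1, matching y values: 1, 18 (2 points).
  x = 11: rhs = 3, matching y values: none (0 points).
  x = 12: rhs = 14, matching y values: none (0 points).
  x = 13: rhs = 2, matching y values: none (0 points).
  x = 14: rhs = 11, matching y values: 7, 12 (2 points).
  x = 15: rhs = 9, matching y values: 3, 16 (2 points).
  x = 16: rhs = 2, matching y values: none (0 points).
  x = 17: rhs = 15, matching y values: none (0 points).
  x = 18: rhs = 16, matching y values: 4, 15 (2 points).
Total affine count: 21.
Full point count |E(F_19)| = 21 + 1 = 22.
Hasse bound: |22 − (19+1)| = |2| = 2 ≤ 2√19 ≈ 8.7178 ✓.


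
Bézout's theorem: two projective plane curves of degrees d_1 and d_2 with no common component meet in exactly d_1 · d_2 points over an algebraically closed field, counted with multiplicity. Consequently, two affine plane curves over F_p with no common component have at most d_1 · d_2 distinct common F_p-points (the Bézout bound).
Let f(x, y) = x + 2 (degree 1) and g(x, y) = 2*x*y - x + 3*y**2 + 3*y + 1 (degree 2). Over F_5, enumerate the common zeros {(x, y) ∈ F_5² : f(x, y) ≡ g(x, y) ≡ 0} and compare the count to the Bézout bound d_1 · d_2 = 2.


Common zeros: {(3, 1)}; count = 1; Bézout bound = 2.

deg(f) = 1, deg(g) = 2, so Bézout bound = 2.
Scan x ∈ F_5. For each x, list the y ∈ F_5 with f(x, y) ≡ 0 and those with g(x, y) ≡ 0 (mod 5); the common zeros in that column are the intersection.
  x = 0: f ≡ 0 at y ∈ ∅; g ≡ 0 at y ∈ ∅; common: ∅.
  x = 1: f ≡ 0 at y ∈ ∅; g ≡ 0 at y ∈ {0}; common: ∅.
  x = 2: f ≡ 0 at y ∈ ∅; g ≡ 0 at y ∈ {2, 4}; common: ∅.
  x = 3: f ≡ 0 at y ∈ {0, 1, 2, 3, 4}; g ≡ 0 at y ∈ {1}; common: {1}.
  x = 4: f ≡ 0 at y ∈ ∅; g ≡ 0 at y ∈ ∅; common: ∅.
Collecting: common zeros = {(3, 1)}, so the count is 1.
Comparison with the Bézout bound: 1 ≤ 2 = deg(f)·deg(g), as expected for curves with no common component (the affine F_5-count falls short of the bound because intersections may lie at infinity, over extension fields, or carry multiplicity).


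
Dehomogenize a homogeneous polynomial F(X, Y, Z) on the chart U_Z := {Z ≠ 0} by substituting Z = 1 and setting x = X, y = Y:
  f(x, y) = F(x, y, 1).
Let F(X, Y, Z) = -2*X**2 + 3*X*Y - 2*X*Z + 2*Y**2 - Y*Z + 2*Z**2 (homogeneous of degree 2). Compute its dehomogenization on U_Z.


f(x, y) = -2*x**2 + 3*x*y - 2*x + 2*y**2 - y + 2

On U_Z we set Z = 1. Each monomial c·X^i·Y^j·Z^k in F becomes c·x^i·y^j·1^k = c·x^i·y^j.
Substituting Z = 1: F(X, Y, 1) = -2*x**2 + 3*x*y - 2*x + 2*y**2 - y + 2.
Note: deg(f) ≤ deg(F) = 2; strict inequality happens when F is divisible by Z (lost terms).


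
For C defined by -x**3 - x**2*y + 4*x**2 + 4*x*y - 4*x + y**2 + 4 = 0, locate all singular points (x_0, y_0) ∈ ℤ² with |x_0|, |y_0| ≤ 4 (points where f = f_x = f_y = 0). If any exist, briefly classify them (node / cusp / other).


Singular points: {(2, -2)}; classification: cusp.

Compute partial derivatives:
  f_x = -3*x**2 - 2*x*y + 8*x + 4*y - 4.
  f_y = -x**2 + 4*x + 2*y.
Scan x_0 ∈ {−4, ..., 4}. For each x_0, f_y(x_0, y) is a polynomial in y; find its integer roots y ∈ {−4, ..., 4}, then test f_x and f at those candidates.
  x = -4: f_y(-4, y) = 2*y - 32; no integer root y with |y| ≤ 4.
  x = -3: f_y(-3, y) = 2*y - 21; no integer root y with |y| ≤ 4.
  x = -2: f_y(-2, y) = 2*y - 12; no integer root y with |y| ≤ 4.
  x = -1: f_y(-1, y) = 2*y - 5; no integer root y with |y| ≤ 4.
  x = 0: f_y(0, y) = 2*y; vanishes at y ∈ {0}. (0, 0): f_x = -4 ≠ 0.
  x = 1: f_y(1, y) = 2*y + 3; no integer root y with |y| ≤ 4.
  x = 2: f_y(2, y) = 2*y + 4; vanishes at y ∈ {-2}. (2, -2): f_x = 0, f = 0 — SINGULAR.
  x = 3: f_y(3, y) = 2*y + 3; no integer root y with |y| ≤ 4.
  x = 4: f_y(4, y) = 2*y; vanishes at y ∈ {0}. (4, 0): f_x = -20 ≠ 0.
Only singular point on the grid: (2, -2).
Classify: substitute x = 2 + u, y = -2 + v and expand: f = -u**3 - u**2*v + v**2.
No constant or linear terms (consistent with a singular point). Quadratic part: v**2. Cubic part: -u**3 - u**2*v.
The quadratic part v**2 is a perfect square, so there is a single (double) tangent line v = 0, i.e. y = -2. Restricting the cubic part to that line (v = 0) leaves -u**3 ≠ 0, so f is not divisible by v and the branch is v² ≈ u**3 to lowest order — this is a cusp.
Classification: cusp.


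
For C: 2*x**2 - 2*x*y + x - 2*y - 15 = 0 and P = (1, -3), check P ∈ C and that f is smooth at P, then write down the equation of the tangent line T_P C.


Tangent line at P: 11*x - 4*y - 23 = 0.

Step 1: f(1, -3) = 0, so P lies on C.
Step 2: partial derivatives
  f_x(x, y) = 4*x - 2*y + 1, f_y(x, y) = -2*x - 2.
  f_x(P) = 11, f_y(P) = -4 (gradient nonzero, so P is smooth).
Step 3: tangent line at P: 11·(x − 1) + -4·(y − -3) = 0.
Expanding: 11*x - 4*y - 23 = 0.


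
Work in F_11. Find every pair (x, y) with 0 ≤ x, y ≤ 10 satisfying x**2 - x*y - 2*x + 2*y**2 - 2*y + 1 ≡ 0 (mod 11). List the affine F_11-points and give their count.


Affine F_11-points: {(1, 0), (1, 7), (3, 9), (3, 10), (5, 1), (5, 8), (8, 7), (8, 9), (9, 1), (9, 10)}; count = 10.

For each of the 121 pairs (x, y) ∈ F_11², evaluate f(x, y) mod 11. Record the zeros.
  x = 0: [0↦1, 1↦1, 2↦5, 3↦2, 4↦3, 5↦8, 6↦6, 7↦8, 8↦3, 9↦2, 10↦5]  zeros at y ∈ ∅
  x = 1: [0↦0, 1↦10, 2↦2, 3↦9, 4↦9, 5↦2, 6↦10, 7↦0, 8↦5, 9↦3, 10↦5]  zeros at y ∈ {0, 7}
  x = 2: [0↦1, 1↦10, 2↦1, 3↦7, 4↦6, 5↦9, 6↦5, 7↦5, 8↦9, 9↦6, 10↦7]  zeros at y ∈ ∅
  x = 3: [0↦4, 1↦1, 2↦2, 3↦7, 4↦5, 5↦7, 6↦2, 7↦1, 8↦4, 9↦0, 10↦0]  zeros at y ∈ {9, 10}
  x = 4: [0↦9, 1↦5, 2↦5, 3↦9, 4↦6, 5↦7, 6↦1, 7↦10, 8↦1, 9↦7, 10↦6]  zeros at y ∈ ∅
  x = 5: [0↦5, 1↦0, 2↦10, 3↦2, 4↦9, 5↦9, 6↦2, 7↦10, 8↦0, 9↦5, 10↦3]  zeros at y ∈ {1, 8}
  x = 6: [0↦3, 1↦8, 2↦6, 3↦8, 4↦3, 5↦2, 6↦5, 7↦1, 8↦1, 9↦5, 10↦2]  zeros at y ∈ ∅
  x = 7: [0↦3, 1↦7, 2↦4, 3↦5, 4↦10, 5↦8, 6↦10, 7↦5, 8↦4, 9↦7, 10↦3]  zeros at y ∈ ∅
  x = 8: [0↦5, 1↦8, 2↦4, 3↦4, 4↦8, 5↦5, 6↦6, 7↦0, 8↦9, 9↦0, 10↦6]  zeros at y ∈ {7, 9}
  x = 9: [0↦9, 1↦0, 2↦6, 3↦5, 4↦8, 5↦4, 6↦4, 7↦8, 8↦5, 9↦6, 10↦0]  zeros at y ∈ {1, 10}
  x = 10: [0↦4, 1↦5, 2↦10, 3↦8, 4↦10, 5↦5, 6↦4, 7↦7, 8↦3, 9↦3, 10↦7]  zeros at y ∈ ∅
Collecting zeros: affine points = {(1, 0), (1, 7), (3, 9), (3, 10), (5, 1), (5, 8), (8, 7), (8, 9), (9, 1), (9, 10)}.
Total count |C(F_11)_aff| = 10.


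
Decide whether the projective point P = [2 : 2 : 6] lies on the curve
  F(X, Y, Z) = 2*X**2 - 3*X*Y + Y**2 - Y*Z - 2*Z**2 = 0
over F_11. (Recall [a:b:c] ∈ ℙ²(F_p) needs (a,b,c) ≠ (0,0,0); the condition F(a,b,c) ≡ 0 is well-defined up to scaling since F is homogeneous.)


F(2,2,6) ≡ 4 (mod 11); P is NOT on the curve.

Evaluate F(2, 2, 6) term-by-term (mod 11).
  2*X**2 ↦ 2·4·1·1 = 8
  -3*X*Y ↦ -3·2·2·1 = -12
  Y**2 ↦ 1·1·4·1 = 4
  -Y*Z ↦ -1·1·2·6 = -12
  -2*Z**2 ↦ -2·1·1·36 = -72
Sum: F(2, 2, 6) = (8) + (-12) + (4) + (-12) + (-72) = -84.
Reducing mod 11: -84 ≡ 4 (mod 11).
Since F(a, b, c) ≡ 4 ≠ 0 (mod 11), P does NOT lie on the curve.


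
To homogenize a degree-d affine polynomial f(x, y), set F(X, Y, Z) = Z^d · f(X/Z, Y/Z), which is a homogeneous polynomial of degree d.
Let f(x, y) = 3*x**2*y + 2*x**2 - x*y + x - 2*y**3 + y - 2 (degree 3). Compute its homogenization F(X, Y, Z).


F(X, Y, Z) = 3*X**2*Y + 2*X**2*Z - X*Y*Z + X*Z**2 - 2*Y**3 + Y*Z**2 - 2*Z**3

deg(f) = 3.
Substitute x = X/Z, y = Y/Z into f, then multiply by Z^3.
  monomial 3·x^2·y^1 ↦ 3·X^2·Y^1·Z^0.
  monomial 2·x^2·y^0 ↦ 2·X^2·Y^0·Z^1.
  monomial -1·x^1·y^1 ↦ -1·X^1·Y^1·Z^1.
  monomial 1·x^1·y^0 ↦ 1·X^1·Y^0·Z^2.
  monomial -2·x^0·y^3 ↦ -2·X^0·Y^3·Z^0.
  monomial 1·x^0·y^1 ↦ 1·X^0·Y^1·Z^2.
  monomial -2·x^0·y^0 ↦ -2·X^0·Y^0·Z^3.
Collecting: F(X, Y, Z) = 3*X**2*Y + 2*X**2*Z - X*Y*Z + X*Z**2 - 2*Y**3 + Y*Z**2 - 2*Z**3.


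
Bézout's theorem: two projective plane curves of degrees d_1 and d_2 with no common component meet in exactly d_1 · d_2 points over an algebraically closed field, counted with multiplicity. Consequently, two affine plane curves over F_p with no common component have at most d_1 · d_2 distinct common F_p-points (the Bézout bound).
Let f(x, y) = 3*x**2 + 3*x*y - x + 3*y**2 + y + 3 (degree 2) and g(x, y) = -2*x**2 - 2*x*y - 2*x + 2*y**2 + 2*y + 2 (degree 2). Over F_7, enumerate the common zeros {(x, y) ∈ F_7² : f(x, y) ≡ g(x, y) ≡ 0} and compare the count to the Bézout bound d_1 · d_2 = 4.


Common zeros: {(4, 1)}; count = 1; Bézout bound = 4.

deg(f) = 2, deg(g) = 2, so Bézout bound = 4.
Scan x ∈ F_7. For each x, list the y ∈ F_7 with f(x, y) ≡ 0 and those with g(x, y) ≡ 0 (mod 7); the common zeros in that column are the intersection.
  x = 0: f ≡ 0 at y ∈ {1}; g ≡ 0 at y ∈ {2, 4}; common: ∅.
  x = 1: f ≡ 0 at y ∈ ∅; g ≡ 0 at y ∈ {1, 6}; common: ∅.
  x = 2: f ≡ 0 at y ∈ ∅; g ≡ 0 at y ∈ {4}; common: ∅.
  x = 3: f ≡ 0 at y ∈ {3}; g ≡ 0 at y ∈ ∅; common: ∅.
  x = 4: f ≡ 0 at y ∈ {1, 4}; g ≡ 0 at y ∈ {1, 2}; common: {1}.
  x = 5: f ≡ 0 at y ∈ ∅; g ≡ 0 at y ∈ ∅; common: ∅.
  x = 6: f ≡ 0 at y ∈ {0, 3}; g ≡ 0 at y ∈ {6}; common: ∅.
Collecting: common zeros = {(4, 1)}, so the count is 1.
Comparison with the Bézout bound: 1 ≤ 4 = deg(f)·deg(g), as expected for curves with no common component (the affine F_7-count falls short of the bound because intersections may lie at infinity, over extension fields, or carry multiplicity).


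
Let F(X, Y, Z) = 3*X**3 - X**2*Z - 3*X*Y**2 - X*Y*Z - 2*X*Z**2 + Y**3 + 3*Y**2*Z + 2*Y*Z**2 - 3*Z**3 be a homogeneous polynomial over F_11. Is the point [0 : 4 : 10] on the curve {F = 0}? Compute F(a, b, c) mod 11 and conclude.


F(0,4,10) ≡ 5 (mod 11); P is NOT on the curve.

Evaluate F(0, 4, 10) term-by-term (mod 11).
  3*X**3 ↦ 3·0·1·1 = 0
  -X**2*Z ↦ -1·0·1·10 = 0
  -3*X*Y**2 ↦ -3·0·16·1 = 0
  -X*Y*Z ↦ -1·0·4·10 = 0
  -2*X*Z**2 ↦ -2·0·1·100 = 0
  Y**3 ↦ 1·1·64·1 = 64
  3*Y**2*Z ↦ 3·1·16·10 = 480
  2*Y*Z**2 ↦ 2·1·4·100 = 800
  -3*Z**3 ↦ -3·1·1·1000 = -3000
Sum: F(0, 4, 10) = (0) + (0) + (0) + (0) + (0) + (64) + (480) + (800) + (-3000) = -1656.
Reducing mod 11: -1656 ≡ 5 (mod 11).
Since F(a, b, c) ≡ 5 ≠ 0 (mod 11), P does NOT lie on the curve.


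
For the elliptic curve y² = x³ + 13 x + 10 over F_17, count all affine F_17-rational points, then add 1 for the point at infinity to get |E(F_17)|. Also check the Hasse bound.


Affine points = {(3, 5), (3, 12), (5, 8), (5, 9), (6, 7), (6, 10), (7, 6), (7, 11), (10, 1), (10, 16), (13, 8), (13, 9), (16, 8), (16, 9)}; affine count = 14; |E(F_17)| = 15.

Discriminant check: Δ ∝ 4a³ + 27b² = 4·13³ + 27·10² = 4·2197 + 27·100 ≡ 13 (mod 17). Nonzero ⇒ E is nonsingular.
For each x ∈ F_17, compute rhs = x³ + 13·x + 10 mod 17, then count y ∈ F_17 with y² ≡ rhs.
  x = 0: rhs = 10, matching y values: none (0 points).
  x = 1: rhs = 7, matching y values: none (0 points).
  x = 2: rhs = 10, matching y values: none (0 points).
  x = 3: rhs = 8, matching y values: 5, 12 (2 points).
  x = 4: rhs = 7, matching y values: none (0 points).
  x = 5: rhs = 13, matching y values: 8, 9 (2 points).
  x = 6: rhs = 15, matching y values: 7, 10 (2 points).
  x = 7: rhs = 2, matching y values: 6, 11 (2 points).
  x = 8: rhs = 14, matching y values: none (0 points).
  x = 9: rhs = 6, matching y values: none (0 points).
  x = 10: rhs = 1, matching y values: 1, 16 (2 points).
  x = 11: rhs = 5, matching y values: none (0 points).
  x = 12: rhs = 7, matching y values: none (0 points).
  x = 13: rhs = 13, matching y values: 8, 9 (2 points).
  x = 14: rhs = 12, matching y values: none (0 points).
  x = 15: rhs = 10, matching y values: none (0 points).
  x = 16: rhs = 13, matching y values: 8, 9 (2 points).
Total affine count: 14.
Full point count |E(F_17)| = 14 + 1 = 15.
Hasse bound: |15 − (17+1)| = |-3| = 3 ≤ 2√17 ≈ 8.2462 ✓.


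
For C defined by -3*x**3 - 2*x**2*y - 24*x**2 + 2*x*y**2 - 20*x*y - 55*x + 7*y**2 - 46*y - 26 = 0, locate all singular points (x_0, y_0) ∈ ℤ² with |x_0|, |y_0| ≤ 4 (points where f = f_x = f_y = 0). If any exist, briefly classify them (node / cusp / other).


Singular points: {(-3, 2)}; classification: node.

Compute partial derivatives:
  f_x = -9*x**2 - 4*x*y - 48*x + 2*y**2 - 20*y - 55.
  f_y = -2*x**2 + 4*x*y - 20*x + 14*y - 46.
Scan x_0 ∈ {−4, ..., 4}. For each x_0, f_y(x_0, y) is a polynomial in y; find its integer roots y ∈ {−4, ..., 4}, then test f_x and f at those candidates.
  x = -4: f_y(-4, y) = 2 - 2*y; vanishes at y ∈ {1}. (-4, 1): f_x = -9 ≠ 0.
  x = -3: f_y(-3, y) = 2*y - 4; vanishes at y ∈ {2}. (-3, 2): f_x = 0, f = 0 — SINGULAR.
  x = -2: f_y(-2, y) = 6*y - 14; no integer root y with |y| ≤ 4.
  x = -1: f_y(-1, y) = 10*y - 28; no integer root y with |y| ≤ 4.
  x = 0: f_y(0, y) = 14*y - 46; no integer root y with |y| ≤ 4.
  x = 1: f_y(1, y) = 18*y - 68; no integer root y with |y| ≤ 4.
  x = 2: f_y(2, y) = 22*y - 94; no integer root y with |y| ≤ 4.
  x = 3: f_y(3, y) = 26*y - 124; no integer root y with |y| ≤ 4.
  x = 4: f_y(4, y) = 30*y - 158; no integer root y with |y| ≤ 4.
Only singular point on the grid: (-3, 2).
Classify: substitute x = -3 + u, y = 2 + v and expand: f = -3*u**3 - 2*u**2*v - u**2 + 2*u*v**2 + v**2.
No constant or linear terms (consistent with a singular point). Quadratic part: -u**2 + v**2. Cubic part: -3*u**3 - 2*u**2*v + 2*u*v**2.
The quadratic part v**2 - u**2 = (v − u)(v + u) splits into two distinct linear factors, so there are two distinct tangent lines y − 2 = ±(x − -3) — this is a node (ordinary double point).
Classification: node.


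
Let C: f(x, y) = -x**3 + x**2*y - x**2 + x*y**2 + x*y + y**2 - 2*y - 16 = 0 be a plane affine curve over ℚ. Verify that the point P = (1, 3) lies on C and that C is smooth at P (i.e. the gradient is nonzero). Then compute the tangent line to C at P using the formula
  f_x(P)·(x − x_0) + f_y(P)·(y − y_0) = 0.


Tangent line at P: 13*x + 12*y - 49 = 0.

Step 1: f(1, 3) = 0, so P lies on C.
Step 2: partial derivatives
  f_x(x, y) = -3*x**2 + 2*x*y - 2*x + y**2 + y, f_y(x, y) = x**2 + 2*x*y + x + 2*y - 2.
  f_x(P) = 13, f_y(P) = 12 (gradient nonzero, so P is smooth).
Step 3: tangent line at P: 13·(x − 1) + 12·(y − 3) = 0.
Expanding: 13*x + 12*y - 49 = 0.


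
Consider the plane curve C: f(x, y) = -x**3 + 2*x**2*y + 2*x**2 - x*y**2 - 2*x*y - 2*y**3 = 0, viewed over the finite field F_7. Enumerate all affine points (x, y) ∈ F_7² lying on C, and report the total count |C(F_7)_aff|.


Affine F_7-points: {(0, 0), (2, 0), (2, 1), (2, 5), (4, 1), (5, 1)}; count = 6.

For each of the 49 pairs (x, y) ∈ F_7², evaluate f(x, y) mod 7. Record the zeros.
  x = 0: [0↦0, 1↦5, 2↦5, 3↦2, 4↦5, 5↦2, 6↦2]  zeros at y ∈ {0}
  x = 1: [0↦1, 1↦5, 2↦2, 3↦1, 4↦4, 5↦6, 6↦2]  zeros at y ∈ ∅
  x = 2: [0↦0, 1↦0, 2↦5, 3↦3, 4↦3, 5↦0, 6↦3]  zeros at y ∈ {0, 1, 5}
  x = 3: [0↦5, 1↦5, 2↦1, 3↦2, 4↦3, 5↦6, 6↦6]  zeros at y ∈ ∅
  x = 4: [0↦3, 1↦0, 2↦5, 3↦6, 4↦5, 5↦4, 6↦5]  zeros at y ∈ {1}
  x = 5: [0↦2, 1↦0, 2↦4, 3↦2, 4↦3, 5↦2, 6↦1]  zeros at y ∈ {1}
  x = 6: [0↦3, 1↦6, 2↦6, 3↦5, 4↦5, 5↦1, 6↦2]  zeros at y ∈ ∅
Collecting zeros: affine points = {(0, 0), (2, 0), (2, 1), (2, 5), (4, 1), (5, 1)}.
Total count |C(F_7)_aff| = 6.


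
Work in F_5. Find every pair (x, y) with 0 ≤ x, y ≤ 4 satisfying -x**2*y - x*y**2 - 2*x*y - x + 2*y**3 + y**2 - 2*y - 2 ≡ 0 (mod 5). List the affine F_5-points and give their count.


Affine F_5-points: {(0, 3), (1, 4), (3, 0), (3, 3), (4, 4)}; count = 5.

For each of the 25 pairs (x, y) ∈ F_5², evaluate f(x, y) mod 5. Record the zeros.
  x = 0: [0↦3, 1↦4, 2↦4, 3↦0, 4↦4]  zeros at y ∈ {3}
  x = 1: [0↦2, 1↦4, 2↦3, 3↦1, 4↦0]  zeros at y ∈ {4}
  x = 2: [0↦1, 1↦2, 2↦3, 3↦1, 4↦3]  zeros at y ∈ ∅
  x = 3: [0↦0, 1↦3, 2↦4, 3↦0, 4↦3]  zeros at y ∈ {0, 3}
  x = 4: [0↦4, 1↦2, 2↦1, 3↦3, 4↦0]  zeros at y ∈ {4}
Collecting zeros: affine points = {(0, 3), (1, 4), (3, 0), (3, 3), (4, 4)}.
Total count |C(F_5)_aff| = 5.


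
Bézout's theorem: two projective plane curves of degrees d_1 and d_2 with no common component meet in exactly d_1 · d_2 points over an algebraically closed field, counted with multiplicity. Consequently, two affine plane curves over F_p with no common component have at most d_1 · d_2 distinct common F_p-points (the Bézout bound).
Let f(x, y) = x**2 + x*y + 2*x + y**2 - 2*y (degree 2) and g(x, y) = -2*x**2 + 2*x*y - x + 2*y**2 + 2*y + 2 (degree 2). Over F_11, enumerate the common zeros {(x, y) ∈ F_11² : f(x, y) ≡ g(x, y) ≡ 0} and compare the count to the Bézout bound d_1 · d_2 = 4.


Common zeros: ∅; count = 0; Bézout bound = 4.

deg(f) = 2, deg(g) = 2, so Bézout bound = 4.
Scan x ∈ F_11. For each x, list the y ∈ F_11 with f(x, y) ≡ 0 and those with g(x, y) ≡ 0 (mod 11); the common zeros in that column are the intersection.
  x = 0: f ≡ 0 at y ∈ {0, 2}; g ≡ 0 at y ∈ ∅; common: ∅.
  x = 1: f ≡ 0 at y ∈ {6}; g ≡ 0 at y ∈ ∅; common: ∅.
  x = 2: f ≡ 0 at y ∈ {5, 6}; g ≡ 0 at y ∈ {1, 7}; common: ∅.
  x = 3: f ≡ 0 at y ∈ ∅; g ≡ 0 at y ∈ ∅; common: ∅.
  x = 4: f ≡ 0 at y ∈ ∅; g ≡ 0 at y ∈ {1, 5}; common: ∅.
  x = 5: f ≡ 0 at y ∈ {9, 10}; g ≡ 0 at y ∈ ∅; common: ∅.
  x = 6: f ≡ 0 at y ∈ {9}; g ≡ 0 at y ∈ {5, 10}; common: ∅.
  x = 7: f ≡ 0 at y ∈ {2, 4}; g ≡ 0 at y ∈ ∅; common: ∅.
  x = 8: f ≡ 0 at y ∈ ∅; g ≡ 0 at y ∈ ∅; common: ∅.
  x = 9: f ≡ 0 at y ∈ {0, 4}; g ≡ 0 at y ∈ {2, 10}; common: ∅.
  x = 10: f ≡ 0 at y ∈ ∅; g ≡ 0 at y ∈ {4, 7}; common: ∅.
Collecting: common zeros = ∅, so the count is 0.
Comparison with the Bézout bound: 0 ≤ 4 = deg(f)·deg(g), as expected for curves with no common component (the affine F_11-count falls short of the bound because intersections may lie at infinity, over extension fields, or carry multiplicity).


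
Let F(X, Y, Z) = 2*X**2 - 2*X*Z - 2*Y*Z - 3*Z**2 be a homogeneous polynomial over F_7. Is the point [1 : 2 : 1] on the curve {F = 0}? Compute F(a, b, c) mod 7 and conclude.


F(1,2,1) ≡ 0 (mod 7); P is on the curve.

Evaluate F(1, 2, 1) term-by-term (mod 7).
  2*X**2 ↦ 2·1·1·1 = 2
  -2*X*Z ↦ -2·1·1·1 = -2
  -2*Y*Z ↦ -2·1·2·1 = -4
  -3*Z**2 ↦ -3·1·1·1 = -3
Sum: F(1, 2, 1) = (2) + (-2) + (-4) + (-3) = -7.
Reducing mod 7: -7 ≡ 0 (mod 7).
Since F(a, b, c) ≡ 0 (mod 7), P lies on the curve.


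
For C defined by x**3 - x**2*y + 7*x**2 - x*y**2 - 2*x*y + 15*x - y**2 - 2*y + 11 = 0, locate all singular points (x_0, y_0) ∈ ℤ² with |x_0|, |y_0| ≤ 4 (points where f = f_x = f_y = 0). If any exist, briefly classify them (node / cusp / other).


Singular points: {(-2, 1)}; classification: cusp.

Compute partial derivatives:
  f_x = 3*x**2 - 2*x*y + 14*x - y**2 - 2*y + 15.
  f_y = -x**2 - 2*x*y - 2*x - 2*y - 2.
Scan x_0 ∈ {−4, ..., 4}. For each x_0, f_y(x_0, y) is a polynomial in y; find its integer roots y ∈ {−4, ..., 4}, then test f_x and f at those candidates.
  x = -4: f_y(-4, y) = 6*y - 10; no integer root y with |y| ≤ 4.
  x = -3: f_y(-3, y) = 4*y - 5; no integer root y with |y| ≤ 4.
  x = -2: f_y(-2, y) = 2*y - 2; vanishes at y ∈ {1}. (-2, 1): f_x = 0, f = 0 — SINGULAR.
  x = -1: f_y(-1, y) = -1; no integer root y with |y| ≤ 4.
  x = 0: f_y(0, y) = -2*y - 2; vanishes at y ∈ {-1}. (0, -1): f_x = 16 ≠ 0.
  x = 1: f_y(1, y) = -4*y - 5; no integer root y with |y| ≤ 4.
  x = 2: f_y(2, y) = -6*y - 10; no integer root y with |y| ≤ 4.
  x = 3: f_y(3, y) = -8*y - 17; no integer root y with |y| ≤ 4.
  x = 4: f_y(4, y) = -10*y - 26; no integer root y with |y| ≤ 4.
Only singular point on the grid: (-2, 1).
Classify: substitute x = -2 + u, y = 1 + v and expand: f = u**3 - u**2*v - u*v**2 + v**2.
No constant or linear terms (consistent with a singular point). Quadratic part: v**2. Cubic part: u**3 - u**2*v - u*v**2.
The quadratic part v**2 is a perfect square, so there is a single (double) tangent line v = 0, i.e. y = 1. Restricting the cubic part to that line (v = 0) leaves u**3 ≠ 0, so f is not divisible by v and the branch is v² ≈ -u**3 to lowest order — this is a cusp.
Classification: cusp.


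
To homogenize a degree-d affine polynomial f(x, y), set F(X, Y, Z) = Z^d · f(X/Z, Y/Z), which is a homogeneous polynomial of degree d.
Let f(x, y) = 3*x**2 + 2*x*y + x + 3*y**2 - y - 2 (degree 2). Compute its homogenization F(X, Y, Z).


F(X, Y, Z) = 3*X**2 + 2*X*Y + X*Z + 3*Y**2 - Y*Z - 2*Z**2

deg(f) = 2.
Substitute x = X/Z, y = Y/Z into f, then multiply by Z^2.
  monomial 3·x^2·y^0 ↦ 3·X^2·Y^0·Z^0.
  monomial 2·x^1·y^1 ↦ 2·X^1·Y^1·Z^0.
  monomial 1·x^1·y^0 ↦ 1·X^1·Y^0·Z^1.
  monomial 3·x^0·y^2 ↦ 3·X^0·Y^2·Z^0.
  monomial -1·x^0·y^1 ↦ -1·X^0·Y^1·Z^1.
  monomial -2·x^0·y^0 ↦ -2·X^0·Y^0·Z^2.
Collecting: F(X, Y, Z) = 3*X**2 + 2*X*Y + X*Z + 3*Y**2 - Y*Z - 2*Z**2.


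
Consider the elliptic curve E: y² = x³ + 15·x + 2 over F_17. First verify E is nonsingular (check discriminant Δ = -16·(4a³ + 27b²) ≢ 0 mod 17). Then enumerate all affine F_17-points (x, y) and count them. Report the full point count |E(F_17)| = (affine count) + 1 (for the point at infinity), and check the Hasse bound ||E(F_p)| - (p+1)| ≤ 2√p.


Affine points = {(0, 6), (0, 11), (1, 1), (1, 16), (5, 7), (5, 10), (6, 6), (6, 11), (7, 5), (7, 12), (9, 4), (9, 13), (10, 8), (10, 9), (11, 6), (11, 11), (14, 7), (14, 10), (15, 7), (15, 10)}; affine count = 20; |E(F_17)| = 21.

Discriminant check: Δ ∝ 4a³ + 27b² = 4·15³ + 27·2² = 4·3375 + 27·4 ≡ 8 (mod 17). Nonzero ⇒ E is nonsingular.
For each x ∈ F_17, compute rhs = x³ + 15·x + 2 mod 17, then count y ∈ F_17 with y² ≡ rhs.
  x = 0: rhs = 2, matching y values: 6, 11 (2 points).
  x = 1: rhs = 1, matching y values: 1, 16 (2 points).
  x = 2: rhs = 6, matching y values: none (0 points).
  x = 3: rhs = 6, matching y values: none (0 points).
  x = 4: rhs = 7, matching y values: none (0 points).
  x = 5: rhs = 15, matching y values: 7, 10 (2 points).
  x = 6: rhs = 2, matching y values: 6, 11 (2 points).
  x = 7: rhs = 8, matching y values: 5, 12 (2 points).
  x = 8: rhs = 5, matching y values: none (0 points).
  x = 9: rhs = 16, matching y values: 4, 13 (2 points).
  x = 10: rhs = 13, matching y values: 8, 9 (2 points).
  x = 11: rhs = 2, matching y values: 6, 11 (2 points).
  x = 12: rhs = 6, matching y values: none (0 points).
  x = 13: rhs = 14, matching y values: none (0 points).
  x = 14: rhs = 15, matching y values: 7, 10 (2 points).
  x = 15: rhs = 15, matching y values: 7, 10 (2 points).
  x = 16: rhs = 3, matching y values: none (0 points).
Total affine count: 20.
Full point count |E(F_17)| = 20 + 1 = 21.
Hasse bound: |21 − (17+1)| = |3| = 3 ≤ 2√17 ≈ 8.2462 ✓.


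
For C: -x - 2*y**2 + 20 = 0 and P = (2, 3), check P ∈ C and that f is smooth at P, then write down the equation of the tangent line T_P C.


Tangent line at P: -x - 12*y + 38 = 0.

Step 1: f(2, 3) = 0, so P lies on C.
Step 2: partial derivatives
  f_x(x, y) = -1, f_y(x, y) = -4*y.
  f_x(P) = -1, f_y(P) = -12 (gradient nonzero, so P is smooth).
Step 3: tangent line at P: -1·(x − 2) + -12·(y − 3) = 0.
Expanding: -x - 12*y + 38 = 0.


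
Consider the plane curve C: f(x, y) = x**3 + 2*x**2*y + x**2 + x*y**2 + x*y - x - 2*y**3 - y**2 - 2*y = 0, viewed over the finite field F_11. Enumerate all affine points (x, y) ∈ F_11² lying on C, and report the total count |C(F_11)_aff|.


Affine F_11-points: {(0, 0), (1, 1), (2, 3), (3, 0), (4, 4), (4, 6), (4, 8), (5, 3), (7, 0), (8, 3), (9, 2), (10, 9)}; count = 12.

For each of the 121 pairs (x, y) ∈ F_11², evaluate f(x, y) mod 11. Record the zeros.
  x = 0: [0↦0, 1↦6, 2↦9, 3↦8, 4↦2, 5↦1, 6↦4, 7↦10, 8↦7, 9↦5, 10↦3]  zeros at y ∈ {0}
  x = 1: [0↦1, 1↦0, 2↦9, 3↦5, 4↦9, 5↦9, 6↦4, 7↦4, 8↦8, 9↦4, 10↦2]  zeros at y ∈ {1}
  x = 2: [0↦10, 1↦6, 2↦3, 3↦0, 4↦7, 5↦1, 6↦3, 7↦1, 8↦5, 9↦3, 10↦5]  zeros at y ∈ {3}
  x = 3: [0↦0, 1↦8, 2↦8, 3↦10, 4↦2, 5↦5, 6↦7, 7↦7, 8↦4, 9↦8, 10↦7]  zeros at y ∈ {0}
  x = 4: [0↦10, 1↦1, 2↦8, 3↦8, 4↦0, 5↦5, 6↦0, 7↦6, 8↦0, 9↦3, 10↦3]  zeros at y ∈ {4, 6, 8}
  x = 5: [0↦2, 1↦2, 2↦9, 3↦0, 4↦7, 5↦7, 6↦10, 7↦4, 8↦10, 9↦5, 10↦10]  zeros at y ∈ {3}
  x = 6: [0↦4, 1↦6, 2↦6, 3↦3, 4↦7, 5↦6, 6↦10, 7↦7, 8↦7, 9↦9, 10↦1]  zeros at y ∈ ∅
  x = 7: [0↦0, 1↦8, 2↦5, 3↦1, 4↦6, 5↦8, 6↦6, 7↦10, 8↦8, 9↦10, 10↦4]  zeros at y ∈ {0}
  x = 8: [0↦7, 1↦3, 2↦1, 3↦0, 4↦10, 5↦8, 6↦4, 7↦8, 8↦8, 9↦3, 10↦3]  zeros at y ∈ {3}
  x = 9: [0↦9, 1↦8, 2↦0, 3↦6, 4↦3, 5↦1, 6↦10, 7↦7, 8↦2, 9↦5, 10↦4]  zeros at y ∈ {2}
  x = 10: [0↦1, 1↦7, 2↦8, 3↦3, 4↦2, 5↦4, 6↦8, 7↦2, 8↦7, 9↦0, 10↦2]  zeros at y ∈ {9}
Collecting zeros: affine points = {(0, 0), (1, 1), (2, 3), (3, 0), (4, 4), (4, 6), (4, 8), (5, 3), (7, 0), (8, 3), (9, 2), (10, 9)}.
Total count |C(F_11)_aff| = 12.


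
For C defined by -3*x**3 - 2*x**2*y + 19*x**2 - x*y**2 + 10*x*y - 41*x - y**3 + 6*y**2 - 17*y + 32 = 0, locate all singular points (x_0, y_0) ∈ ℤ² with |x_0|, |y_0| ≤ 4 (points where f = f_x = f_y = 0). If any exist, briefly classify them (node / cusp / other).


Singular points: {(2, 1)}; classification: node.

Compute partial derivatives:
  f_x = -9*x**2 - 4*x*y + 38*x - y**2 + 10*y - 41.
  f_y = -2*x**2 - 2*x*y + 10*x - 3*y**2 + 12*y - 17.
Scan x_0 ∈ {−4, ..., 4}. For each x_0, f_y(x_0, y) is a polynomial in y; find its integer roots y ∈ {−4, ..., 4}, then test f_x and f at those candidates.
  x = -4: f_y(-4, y) = -3*y**2 + 20*y - 89; no integer root y with |y| ≤ 4.
  x = -3: f_y(-3, y) = -3*y**2 + 18*y - 65; no integer root y with |y| ≤ 4.
  x = -2: f_y(-2, y) = -3*y**2 + 16*y - 45; no integer root y with |y| ≤ 4.
  x = -1: f_y(-1, y) = -3*y**2 + 14*y - 29; no integer root y with |y| ≤ 4.
  x = 0: f_y(0, y) = -3*y**2 + 12*y - 17; no integer root y with |y| ≤ 4.
  x = 1: f_y(1, y) = -3*y**2 + 10*y - 9; no integer root y with |y| ≤ 4.
  x = 2: f_y(2, y) = -3*y**2 + 8*y - 5; vanishes at y ∈ {1}. (2, 1): f_x = 0, f = 0 — SINGULAR.
  x = 3: f_y(3, y) = -3*y**2 + 6*y - 5; no integer root y with |y| ≤ 4.
  x = 4: f_y(4, y) = -3*y**2 + 4*y - 9; no integer root y with |y| ≤ 4.
Only singular point on the grid: (2, 1).
Classify: substitute x = 2 + u, y = 1 + v and expand: f = -3*u**3 - 2*u**2*v - u**2 - u*v**2 - v**3 + v**2.
No constant or linear terms (consistent with a singular point). Quadratic part: -u**2 + v**2. Cubic part: -3*u**3 - 2*u**2*v - u*v**2 - v**3.
The quadratic part v**2 - u**2 = (v − u)(v + u) splits into two distinct linear factors, so there are two distinct tangent lines y − 1 = ±(x − 2) — this is a node (ordinary double point).
Classification: node.


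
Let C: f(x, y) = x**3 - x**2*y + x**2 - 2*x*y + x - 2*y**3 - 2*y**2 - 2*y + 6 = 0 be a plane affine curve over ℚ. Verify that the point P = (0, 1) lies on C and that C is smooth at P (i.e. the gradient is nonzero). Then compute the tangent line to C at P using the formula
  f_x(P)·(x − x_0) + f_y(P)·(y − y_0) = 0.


Tangent line at P: -x - 12*y + 12 = 0.

Step 1: f(0, 1) = 0, so P lies on C.
Step 2: partial derivatives
  f_x(x, y) = 3*x**2 - 2*x*y + 2*x - 2*y + 1, f_y(x, y) = -x**2 - 2*x - 6*y**2 - 4*y - 2.
  f_x(P) = -1, f_y(P) = -12 (gradient nonzero, so P is smooth).
Step 3: tangent line at P: -1·(x − 0) + -12·(y − 1) = 0.
Expanding: -x - 12*y + 12 = 0.


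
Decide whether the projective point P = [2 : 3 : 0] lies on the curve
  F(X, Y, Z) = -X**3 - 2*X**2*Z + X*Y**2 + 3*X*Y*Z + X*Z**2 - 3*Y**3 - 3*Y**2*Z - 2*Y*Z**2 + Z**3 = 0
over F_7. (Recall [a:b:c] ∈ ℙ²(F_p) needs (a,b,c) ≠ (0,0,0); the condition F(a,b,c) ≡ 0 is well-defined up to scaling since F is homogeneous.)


F(2,3,0) ≡ 6 (mod 7); P is NOT on the curve.

Evaluate F(2, 3, 0) term-by-term (mod 7).
  -X**3 ↦ -1·8·1·1 = -8
  -2*X**2*Z ↦ -2·4·1·0 = 0
  X*Y**2 ↦ 1·2·9·1 = 18
  3*X*Y*Z ↦ 3·2·3·0 = 0
  X*Z**2 ↦ 1·2·1·0 = 0
  -3*Y**3 ↦ -3·1·27·1 = -81
  -3*Y**2*Z ↦ -3·1·9·0 = 0
  -2*Y*Z**2 ↦ -2·1·3·0 = 0
  Z**3 ↦ 1·1·1·0 = 0
Sum: F(2, 3, 0) = (-8) + (0) + (18) + (0) + (0) + (-81) + (0) + (0) + (0) = -71.
Reducing mod 7: -71 ≡ 6 (mod 7).
Since F(a, b, c) ≡ 6 ≠ 0 (mod 7), P does NOT lie on the curve.


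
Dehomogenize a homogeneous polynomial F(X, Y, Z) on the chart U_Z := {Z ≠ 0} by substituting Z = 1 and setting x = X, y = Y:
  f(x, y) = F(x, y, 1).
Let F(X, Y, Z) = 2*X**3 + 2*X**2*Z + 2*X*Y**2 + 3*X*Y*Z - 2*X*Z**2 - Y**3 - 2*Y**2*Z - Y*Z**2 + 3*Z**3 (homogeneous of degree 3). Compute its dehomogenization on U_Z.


f(x, y) = 2*x**3 + 2*x**2 + 2*x*y**2 + 3*x*y - 2*x - y**3 - 2*y**2 - y + 3

On U_Z we set Z = 1. Each monomial c·X^i·Y^j·Z^k in F becomes c·x^i·y^j·1^k = c·x^i·y^j.
Substituting Z = 1: F(X, Y, 1) = 2*x**3 + 2*x**2 + 2*x*y**2 + 3*x*y - 2*x - y**3 - 2*y**2 - y + 3.
Note: deg(f) ≤ deg(F) = 3; strict inequality happens when F is divisible by Z (lost terms).


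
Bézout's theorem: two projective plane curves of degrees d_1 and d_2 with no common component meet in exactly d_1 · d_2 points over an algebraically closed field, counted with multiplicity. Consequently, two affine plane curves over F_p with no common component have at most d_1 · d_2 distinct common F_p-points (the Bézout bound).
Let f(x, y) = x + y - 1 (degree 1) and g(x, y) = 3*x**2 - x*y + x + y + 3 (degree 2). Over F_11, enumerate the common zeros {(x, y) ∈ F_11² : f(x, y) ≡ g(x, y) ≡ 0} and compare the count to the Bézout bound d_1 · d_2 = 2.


Common zeros: {(5, 7), (9, 3)}; count = 2; Bézout bound = 2.

deg(f) = 1, deg(g) = 2, so Bézout bound = 2.
Scan x ∈ F_11. For each x, list the y ∈ F_11 with f(x, y) ≡ 0 and those with g(x, y) ≡ 0 (mod 11); the common zeros in that column are the intersection.
  x = 0: f ≡ 0 at y ∈ {1}; g ≡ 0 at y ∈ {8}; common: ∅.
  x = 1: f ≡ 0 at y ∈ {0}; g ≡ 0 at y ∈ ∅; common: ∅.
  x = 2: f ≡ 0 at y ∈ {10}; g ≡ 0 at y ∈ {6}; common: ∅.
  x = 3: f ≡ 0 at y ∈ {9}; g ≡ 0 at y ∈ {0}; common: ∅.
  x = 4: f ≡ 0 at y ∈ {8}; g ≡ 0 at y ∈ {0}; common: ∅.
  x = 5: f ≡ 0 at y ∈ {7}; g ≡ 0 at y ∈ {7}; common: {7}.
  x = 6: f ≡ 0 at y ∈ {6}; g ≡ 0 at y ∈ {8}; common: ∅.
  x = 7: f ≡ 0 at y ∈ {5}; g ≡ 0 at y ∈ {6}; common: ∅.
  x = 8: f ≡ 0 at y ∈ {4}; g ≡ 0 at y ∈ {7}; common: ∅.
  x = 9: f ≡ 0 at y ∈ {3}; g ≡ 0 at y ∈ {3}; common: {3}.
  x = 10: f ≡ 0 at y ∈ {2}; g ≡ 0 at y ∈ {3}; common: ∅.
Collecting: common zeros = {(5, 7), (9, 3)}, so the count is 2.
Comparison with the Bézout bound: 2 ≤ 2 = deg(f)·deg(g), as expected for curves with no common component (the bound is attained).


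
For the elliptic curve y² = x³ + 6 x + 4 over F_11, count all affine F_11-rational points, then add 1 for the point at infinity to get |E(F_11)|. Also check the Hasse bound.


Affine points = {(0, 2), (0, 9), (1, 0), (3, 4), (3, 7), (4, 2), (4, 9), (5, 4), (5, 7), (6, 5), (6, 6), (7, 2), (7, 9), (8, 5), (8, 6)}; affine count = 15; |E(F_11)| = 16.

Discriminant check: Δ ∝ 4a³ + 27b² = 4·6³ + 27·4² = 4·216 + 27·16 ≡ 9 (mod 11). Nonzero ⇒ E is nonsingular.
For each x ∈ F_11, compute rhs = x³ + 6·x + 4 mod 11, then count y ∈ F_11 with y² ≡ rhs.
  x = 0: rhs = 4, matching y values: 2, 9 (2 points).
  x = 1: rhs = 0, matching y values: 0 (1 points).
  x = 2: rhs = 2, matching y values: none (0 points).
  x = 3: rhs = 5, matching y values: 4, 7 (2 points).
  x = 4: rhs = 4, matching y values: 2, 9 (2 points).
  x = 5: rhs = 5, matching y values: 4, 7 (2 points).
  x = 6: rhs = 3, matching y values: 5, 6 (2 points).
  x = 7: rhs = 4, matching y values: 2, 9 (2 points).
  x = 8: rhs = 3, matching y values: 5, 6 (2 points).
  x = 9: rhs = 6, matching y values: none (0 points).
  x = 10: rhs = 8, matching y values: none (0 points).
Total affine count: 15.
Full point count |E(F_11)| = 15 + 1 = 16.
Hasse bound: |16 − (11+1)| = |4| = 4 ≤ 2√11 ≈ 6.6332 ✓.


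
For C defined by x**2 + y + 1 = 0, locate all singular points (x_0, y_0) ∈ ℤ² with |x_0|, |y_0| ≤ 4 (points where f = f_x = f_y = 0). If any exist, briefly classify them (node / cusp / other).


No singular points in the scanned grid; C is smooth there.

Compute partial derivatives:
  f_x = 2*x.
  f_y = 1.
f_y = 1 is a nonzero constant, so f_y never vanishes: no point (x, y) can satisfy f = f_x = f_y = 0. In particular no (x, y) ∈ {−4, ..., 4}² is singular; the curve is smooth.


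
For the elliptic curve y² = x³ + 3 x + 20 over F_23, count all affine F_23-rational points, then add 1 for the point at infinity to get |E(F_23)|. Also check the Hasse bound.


Affine points = {(1, 1), (1, 22), (4, 2), (4, 21), (6, 1), (6, 22), (7, 4), (7, 19), (8, 2), (8, 21), (11, 2), (11, 21), (12, 6), (12, 17), (13, 5), (13, 18), (14, 0), (15, 6), (15, 17), (16, 1), (16, 22), (17, 4), (17, 19), (18, 8), (18, 15), (19, 6), (19, 17), (21, 11), (21, 12), (22, 4), (22, 19)}; affine count = 31; |E(F_23)| = 32.

Discriminant check: Δ ∝ 4a³ + 27b² = 4·3³ + 27·20² = 4·27 + 27·400 ≡ 6 (mod 23). Nonzero ⇒ E is nonsingular.
For each x ∈ F_23, compute rhs = x³ + 3·x + 20 mod 23, then count y ∈ F_23 with y² ≡ rhs.
  x = 0: rhs = 20, matching y values: none (0 points).
  x = 1: rhs = 1, matching y values: 1, 22 (2 points).
  x = 2: rhs = 11, matching y values: none (0 points).
  x = 3: rhs = 10, matching y values: none (0 points).
  x = 4: rhs = 4, matching y values: 2, 21 (2 points).
  x = 5: rhs = 22, matching y values: none (0 points).
  x = 6: rhs = 1, matching y values: 1, 22 (2 points).
  x = 7: rhs = 16, matching y values: 4, 19 (2 points).
  x = 8: rhs = 4, matching y values: 2, 21 (2 points).
  x = 9: rhs = 17, matching y values: none (0 points).
  x = 10: rhs = 15, matching y values: none (0 points).
  x = 11: rhs = 4, matching y values: 2, 21 (2 points).
  x = 12: rhs = 13, matching y values: 6, 17 (2 points).
  x = 13: rhs = 2, matching y values: 5, 18 (2 points).
  x = 14: rhs = 0, matching y values: 0 (1 points).
  x = 15: rhs = 13, matching y values: 6, 17 (2 points).
  x = 16: rhs = 1, matching y values: 1, 22 (2 points).
  x = 17: rhs = 16, matching y values: 4, 19 (2 points).
  x = 18: rhs = 18, matching y values: 8, 15 (2 points).
  x = 19: rhs = 13, matching y values: 6, 17 (2 points).
  x = 20: rhs = 7, matching y values: none (0 points).
  x = 21: rhs = 6, matching y values: 11, 12 (2 points).
  x = 22: rhs = 16, matching y values: 4, 19 (2 points).
Total affine count: 31.
Full point count |E(F_23)| = 31 + 1 = 32.
Hasse bound: |32 − (23+1)| = |8| = 8 ≤ 2√23 ≈ 9.5917 ✓.


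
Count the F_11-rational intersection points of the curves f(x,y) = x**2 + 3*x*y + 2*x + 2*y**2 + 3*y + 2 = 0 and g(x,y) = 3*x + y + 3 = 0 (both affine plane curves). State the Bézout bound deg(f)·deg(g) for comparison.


Common zeros: {(0, 8), (9, 3)}; count = 2; Bézout bound = 2.

deg(f) = 2, deg(g) = 1, so Bézout bound = 2.
Scan x ∈ F_11. For each x, list the y ∈ F_11 with f(x, y) ≡ 0 and those with g(x, y) ≡ 0 (mod 11); the common zeros in that column are the intersection.
  x = 0: f ≡ 0 at y ∈ {7, 8}; g ≡ 0 at y ∈ {8}; common: {8}.
  x = 1: f ≡ 0 at y ∈ ∅; g ≡ 0 at y ∈ {5}; common: ∅.
  x = 2: f ≡ 0 at y ∈ {3, 9}; g ≡ 0 at y ∈ {2}; common: ∅.
  x = 3: f ≡ 0 at y ∈ ∅; g ≡ 0 at y ∈ {10}; common: ∅.
  x = 4: f ≡ 0 at y ∈ ∅; g ≡ 0 at y ∈ {7}; common: ∅.
  x = 5: f ≡ 0 at y ∈ ∅; g ≡ 0 at y ∈ {4}; common: ∅.
  x = 6: f ≡ 0 at y ∈ ∅; g ≡ 0 at y ∈ {1}; common: ∅.
  x = 7: f ≡ 0 at y ∈ {2, 8}; g ≡ 0 at y ∈ {9}; common: ∅.
  x = 8: f ≡ 0 at y ∈ ∅; g ≡ 0 at y ∈ {6}; common: ∅.
  x = 9: f ≡ 0 at y ∈ {3, 4}; g ≡ 0 at y ∈ {3}; common: {3}.
  x = 10: f ≡ 0 at y ∈ {4, 7}; g ≡ 0 at y ∈ {0}; common: ∅.
Collecting: common zeros = {(0, 8), (9, 3)}, so the count is 2.
Comparison with the Bézout bound: 2 ≤ 2 = deg(f)·deg(g), as expected for curves with no common component (the bound is attained).


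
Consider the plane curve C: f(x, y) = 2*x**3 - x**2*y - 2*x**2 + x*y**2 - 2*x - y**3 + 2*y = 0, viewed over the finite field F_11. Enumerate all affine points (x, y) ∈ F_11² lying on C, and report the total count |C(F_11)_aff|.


Affine F_11-points: {(0, 0), (1, 6), (2, 2), (2, 3), (2, 8), (3, 5), (4, 0), (4, 1), (4, 3), (5, 9), (6, 1), (7, 9), (8, 0), (8, 1), (8, 7), (10, 9)}; count = 16.

For each of the 121 pairs (x, y) ∈ F_11², evaluate f(x, y) mod 11. Record the zeros.
  x = 0: [0↦0, 1↦1, 2↦7, 3↦1, 4↦10, 5↦6, 6↦5, 7↦1, 8↦10, 9↦4, 10↦10]  zeros at y ∈ {0}
  x = 1: [0↦9, 1↦10, 2↦7, 3↦5, 4↦9, 5↦2, 6↦0, 7↦8, 8↦9, 9↦8, 10↦10]  zeros at y ∈ {6}
  x = 2: [0↦4, 1↦3, 2↦0, 3↦0, 4↦8, 5↦7, 6↦2, 7↦9, 8↦0, 9↦2, 10↦9]  zeros at y ∈ {2, 3, 8}
  x = 3: [0↦8, 1↦3, 2↦9, 3↦9, 4↦8, 5↦0, 6↦1, 7↦5, 8↦6, 9↦9, 10↦8]  zeros at y ∈ {5}
  x = 4: [0↦0, 1↦0, 2↦2, 3↦0, 4↦10, 5↦4, 6↦9, 7↦8, 8↦6, 9↦8, 10↦8]  zeros at y ∈ {0, 1, 3}
  x = 5: [0↦3, 1↦6, 2↦2, 3↦7, 4↦4, 5↦9, 6↦5, 7↦8, 8↦1, 9↦0, 10↦10]  zeros at y ∈ {9}
  x = 6: [0↦7, 1↦0, 2↦10, 3↦9, 4↦2, 5↦5, 6↦1, 7↦6, 8↦3, 9↦8, 10↦4]  zeros at y ∈ {1}
  x = 7: [0↦2, 1↦5, 2↦5, 3↦7, 4↦5, 5↦4, 6↦9, 7↦3, 8↦2, 9↦0, 10↦2]  zeros at y ∈ {9}
  x = 8: [0↦0, 1↦0, 2↦10, 3↦2, 4↦3, 5↦7, 6↦8, 7↦0, 8↦10, 9↦10, 10↦5]  zeros at y ∈ {0, 1, 7}
  x = 9: [0↦2, 1↦8, 2↦4, 3↦6, 4↦8, 5↦4, 6↦10, 7↦9, 8↦6, 9↦6, 10↦3]  zeros at y ∈ ∅
  x = 10: [0↦9, 1↦8, 2↦10, 3↦9, 4↦10, 5↦7, 6↦5, 7↦9, 8↦2, 9↦0, 10↦8]  zeros at y ∈ {9}
Collecting zeros: affine points = {(0, 0), (1, 6), (2, 2), (2, 3), (2, 8), (3, 5), (4, 0), (4, 1), (4, 3), (5, 9), (6, 1), (7, 9), (8, 0), (8, 1), (8, 7), (10, 9)}.
Total count |C(F_11)_aff| = 16.


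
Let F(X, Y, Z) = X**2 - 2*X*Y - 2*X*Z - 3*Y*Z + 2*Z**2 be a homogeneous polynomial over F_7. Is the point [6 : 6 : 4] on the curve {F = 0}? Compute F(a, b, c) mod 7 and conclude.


F(6,6,4) ≡ 2 (mod 7); P is NOT on the curve.

Evaluate F(6, 6, 4) term-by-term (mod 7).
  X**2 ↦ 1·36·1·1 = 36
  -2*X*Y ↦ -2·6·6·1 = -72
  -2*X*Z ↦ -2·6·1·4 = -48
  -3*Y*Z ↦ -3·1·6·4 = -72
  2*Z**2 ↦ 2·1·1·16 = 32
Sum: F(6, 6, 4) = (36) + (-72) + (-48) + (-72) + (32) = -124.
Reducing mod 7: -124 ≡ 2 (mod 7).
Since F(a, b, c) ≡ 2 ≠ 0 (mod 7), P does NOT lie on the curve.
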